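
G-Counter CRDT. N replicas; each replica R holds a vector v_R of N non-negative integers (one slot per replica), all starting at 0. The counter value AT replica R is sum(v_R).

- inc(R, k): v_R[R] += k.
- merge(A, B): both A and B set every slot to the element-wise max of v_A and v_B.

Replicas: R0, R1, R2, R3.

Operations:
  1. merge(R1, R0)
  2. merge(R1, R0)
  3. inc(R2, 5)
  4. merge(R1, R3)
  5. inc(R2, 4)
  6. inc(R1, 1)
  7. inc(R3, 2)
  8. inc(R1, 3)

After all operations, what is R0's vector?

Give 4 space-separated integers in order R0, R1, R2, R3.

Answer: 0 0 0 0

Derivation:
Op 1: merge R1<->R0 -> R1=(0,0,0,0) R0=(0,0,0,0)
Op 2: merge R1<->R0 -> R1=(0,0,0,0) R0=(0,0,0,0)
Op 3: inc R2 by 5 -> R2=(0,0,5,0) value=5
Op 4: merge R1<->R3 -> R1=(0,0,0,0) R3=(0,0,0,0)
Op 5: inc R2 by 4 -> R2=(0,0,9,0) value=9
Op 6: inc R1 by 1 -> R1=(0,1,0,0) value=1
Op 7: inc R3 by 2 -> R3=(0,0,0,2) value=2
Op 8: inc R1 by 3 -> R1=(0,4,0,0) value=4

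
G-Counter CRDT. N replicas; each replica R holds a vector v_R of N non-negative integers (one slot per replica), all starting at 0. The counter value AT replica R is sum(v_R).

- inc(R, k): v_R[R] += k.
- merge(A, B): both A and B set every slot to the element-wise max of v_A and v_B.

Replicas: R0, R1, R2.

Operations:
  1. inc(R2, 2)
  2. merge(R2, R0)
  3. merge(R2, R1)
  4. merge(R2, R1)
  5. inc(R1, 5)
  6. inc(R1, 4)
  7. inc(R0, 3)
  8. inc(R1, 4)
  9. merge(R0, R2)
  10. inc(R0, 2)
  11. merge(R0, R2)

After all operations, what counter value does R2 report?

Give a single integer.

Answer: 7

Derivation:
Op 1: inc R2 by 2 -> R2=(0,0,2) value=2
Op 2: merge R2<->R0 -> R2=(0,0,2) R0=(0,0,2)
Op 3: merge R2<->R1 -> R2=(0,0,2) R1=(0,0,2)
Op 4: merge R2<->R1 -> R2=(0,0,2) R1=(0,0,2)
Op 5: inc R1 by 5 -> R1=(0,5,2) value=7
Op 6: inc R1 by 4 -> R1=(0,9,2) value=11
Op 7: inc R0 by 3 -> R0=(3,0,2) value=5
Op 8: inc R1 by 4 -> R1=(0,13,2) value=15
Op 9: merge R0<->R2 -> R0=(3,0,2) R2=(3,0,2)
Op 10: inc R0 by 2 -> R0=(5,0,2) value=7
Op 11: merge R0<->R2 -> R0=(5,0,2) R2=(5,0,2)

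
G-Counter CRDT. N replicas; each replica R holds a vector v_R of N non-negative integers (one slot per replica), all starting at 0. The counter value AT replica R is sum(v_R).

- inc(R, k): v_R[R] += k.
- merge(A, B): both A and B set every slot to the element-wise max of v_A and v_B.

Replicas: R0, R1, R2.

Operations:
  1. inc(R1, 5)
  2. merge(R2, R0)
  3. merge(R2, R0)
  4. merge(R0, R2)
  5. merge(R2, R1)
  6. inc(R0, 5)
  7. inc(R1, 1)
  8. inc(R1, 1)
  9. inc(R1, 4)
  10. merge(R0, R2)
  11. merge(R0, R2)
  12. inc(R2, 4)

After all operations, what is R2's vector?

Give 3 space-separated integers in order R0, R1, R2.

Op 1: inc R1 by 5 -> R1=(0,5,0) value=5
Op 2: merge R2<->R0 -> R2=(0,0,0) R0=(0,0,0)
Op 3: merge R2<->R0 -> R2=(0,0,0) R0=(0,0,0)
Op 4: merge R0<->R2 -> R0=(0,0,0) R2=(0,0,0)
Op 5: merge R2<->R1 -> R2=(0,5,0) R1=(0,5,0)
Op 6: inc R0 by 5 -> R0=(5,0,0) value=5
Op 7: inc R1 by 1 -> R1=(0,6,0) value=6
Op 8: inc R1 by 1 -> R1=(0,7,0) value=7
Op 9: inc R1 by 4 -> R1=(0,11,0) value=11
Op 10: merge R0<->R2 -> R0=(5,5,0) R2=(5,5,0)
Op 11: merge R0<->R2 -> R0=(5,5,0) R2=(5,5,0)
Op 12: inc R2 by 4 -> R2=(5,5,4) value=14

Answer: 5 5 4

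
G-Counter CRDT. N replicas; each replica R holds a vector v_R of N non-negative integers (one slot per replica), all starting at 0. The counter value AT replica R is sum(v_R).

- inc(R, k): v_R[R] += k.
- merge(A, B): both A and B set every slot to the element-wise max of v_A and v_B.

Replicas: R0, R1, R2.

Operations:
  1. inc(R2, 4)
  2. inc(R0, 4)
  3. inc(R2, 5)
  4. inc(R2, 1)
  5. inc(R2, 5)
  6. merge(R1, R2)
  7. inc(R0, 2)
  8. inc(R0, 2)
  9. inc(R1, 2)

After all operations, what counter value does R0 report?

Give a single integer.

Answer: 8

Derivation:
Op 1: inc R2 by 4 -> R2=(0,0,4) value=4
Op 2: inc R0 by 4 -> R0=(4,0,0) value=4
Op 3: inc R2 by 5 -> R2=(0,0,9) value=9
Op 4: inc R2 by 1 -> R2=(0,0,10) value=10
Op 5: inc R2 by 5 -> R2=(0,0,15) value=15
Op 6: merge R1<->R2 -> R1=(0,0,15) R2=(0,0,15)
Op 7: inc R0 by 2 -> R0=(6,0,0) value=6
Op 8: inc R0 by 2 -> R0=(8,0,0) value=8
Op 9: inc R1 by 2 -> R1=(0,2,15) value=17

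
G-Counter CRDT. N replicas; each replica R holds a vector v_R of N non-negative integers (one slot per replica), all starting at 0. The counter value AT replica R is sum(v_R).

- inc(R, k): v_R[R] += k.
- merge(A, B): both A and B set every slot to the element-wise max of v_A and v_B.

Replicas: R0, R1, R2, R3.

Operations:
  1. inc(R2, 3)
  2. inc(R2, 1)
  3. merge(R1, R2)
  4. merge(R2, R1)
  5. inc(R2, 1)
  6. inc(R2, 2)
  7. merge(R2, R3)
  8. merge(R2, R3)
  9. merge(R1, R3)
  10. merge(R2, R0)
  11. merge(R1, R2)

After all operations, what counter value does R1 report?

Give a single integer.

Answer: 7

Derivation:
Op 1: inc R2 by 3 -> R2=(0,0,3,0) value=3
Op 2: inc R2 by 1 -> R2=(0,0,4,0) value=4
Op 3: merge R1<->R2 -> R1=(0,0,4,0) R2=(0,0,4,0)
Op 4: merge R2<->R1 -> R2=(0,0,4,0) R1=(0,0,4,0)
Op 5: inc R2 by 1 -> R2=(0,0,5,0) value=5
Op 6: inc R2 by 2 -> R2=(0,0,7,0) value=7
Op 7: merge R2<->R3 -> R2=(0,0,7,0) R3=(0,0,7,0)
Op 8: merge R2<->R3 -> R2=(0,0,7,0) R3=(0,0,7,0)
Op 9: merge R1<->R3 -> R1=(0,0,7,0) R3=(0,0,7,0)
Op 10: merge R2<->R0 -> R2=(0,0,7,0) R0=(0,0,7,0)
Op 11: merge R1<->R2 -> R1=(0,0,7,0) R2=(0,0,7,0)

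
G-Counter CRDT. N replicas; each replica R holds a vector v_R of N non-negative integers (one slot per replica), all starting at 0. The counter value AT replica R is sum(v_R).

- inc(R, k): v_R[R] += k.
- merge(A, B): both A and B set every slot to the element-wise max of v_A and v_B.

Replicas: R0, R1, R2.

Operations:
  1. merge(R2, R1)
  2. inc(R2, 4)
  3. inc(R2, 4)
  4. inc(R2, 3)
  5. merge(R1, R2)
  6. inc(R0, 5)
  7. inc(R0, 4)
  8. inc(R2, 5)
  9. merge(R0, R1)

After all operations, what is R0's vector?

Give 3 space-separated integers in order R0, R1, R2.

Op 1: merge R2<->R1 -> R2=(0,0,0) R1=(0,0,0)
Op 2: inc R2 by 4 -> R2=(0,0,4) value=4
Op 3: inc R2 by 4 -> R2=(0,0,8) value=8
Op 4: inc R2 by 3 -> R2=(0,0,11) value=11
Op 5: merge R1<->R2 -> R1=(0,0,11) R2=(0,0,11)
Op 6: inc R0 by 5 -> R0=(5,0,0) value=5
Op 7: inc R0 by 4 -> R0=(9,0,0) value=9
Op 8: inc R2 by 5 -> R2=(0,0,16) value=16
Op 9: merge R0<->R1 -> R0=(9,0,11) R1=(9,0,11)

Answer: 9 0 11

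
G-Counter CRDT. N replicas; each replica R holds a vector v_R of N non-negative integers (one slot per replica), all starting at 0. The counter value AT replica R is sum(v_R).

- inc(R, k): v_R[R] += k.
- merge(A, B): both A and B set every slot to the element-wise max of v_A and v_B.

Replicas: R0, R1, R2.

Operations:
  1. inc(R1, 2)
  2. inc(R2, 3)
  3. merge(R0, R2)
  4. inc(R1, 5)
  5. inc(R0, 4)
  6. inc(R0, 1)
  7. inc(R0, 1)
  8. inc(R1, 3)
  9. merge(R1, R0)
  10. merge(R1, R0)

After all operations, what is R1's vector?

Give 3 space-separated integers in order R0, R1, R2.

Answer: 6 10 3

Derivation:
Op 1: inc R1 by 2 -> R1=(0,2,0) value=2
Op 2: inc R2 by 3 -> R2=(0,0,3) value=3
Op 3: merge R0<->R2 -> R0=(0,0,3) R2=(0,0,3)
Op 4: inc R1 by 5 -> R1=(0,7,0) value=7
Op 5: inc R0 by 4 -> R0=(4,0,3) value=7
Op 6: inc R0 by 1 -> R0=(5,0,3) value=8
Op 7: inc R0 by 1 -> R0=(6,0,3) value=9
Op 8: inc R1 by 3 -> R1=(0,10,0) value=10
Op 9: merge R1<->R0 -> R1=(6,10,3) R0=(6,10,3)
Op 10: merge R1<->R0 -> R1=(6,10,3) R0=(6,10,3)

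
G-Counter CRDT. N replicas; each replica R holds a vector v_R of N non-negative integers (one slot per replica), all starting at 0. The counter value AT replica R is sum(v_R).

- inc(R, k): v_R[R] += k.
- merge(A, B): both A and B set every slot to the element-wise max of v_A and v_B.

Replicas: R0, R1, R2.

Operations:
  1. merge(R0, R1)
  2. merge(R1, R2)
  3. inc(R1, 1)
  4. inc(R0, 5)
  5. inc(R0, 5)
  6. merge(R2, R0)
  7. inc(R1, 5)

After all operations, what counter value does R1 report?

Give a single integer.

Answer: 6

Derivation:
Op 1: merge R0<->R1 -> R0=(0,0,0) R1=(0,0,0)
Op 2: merge R1<->R2 -> R1=(0,0,0) R2=(0,0,0)
Op 3: inc R1 by 1 -> R1=(0,1,0) value=1
Op 4: inc R0 by 5 -> R0=(5,0,0) value=5
Op 5: inc R0 by 5 -> R0=(10,0,0) value=10
Op 6: merge R2<->R0 -> R2=(10,0,0) R0=(10,0,0)
Op 7: inc R1 by 5 -> R1=(0,6,0) value=6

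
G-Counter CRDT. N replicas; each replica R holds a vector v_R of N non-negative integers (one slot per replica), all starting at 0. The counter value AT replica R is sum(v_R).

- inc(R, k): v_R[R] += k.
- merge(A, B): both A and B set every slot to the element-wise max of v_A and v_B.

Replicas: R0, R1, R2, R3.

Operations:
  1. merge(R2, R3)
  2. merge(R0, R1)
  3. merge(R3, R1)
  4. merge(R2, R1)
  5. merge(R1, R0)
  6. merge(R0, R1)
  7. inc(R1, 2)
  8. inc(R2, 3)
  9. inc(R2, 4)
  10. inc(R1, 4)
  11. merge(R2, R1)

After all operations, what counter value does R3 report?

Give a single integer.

Op 1: merge R2<->R3 -> R2=(0,0,0,0) R3=(0,0,0,0)
Op 2: merge R0<->R1 -> R0=(0,0,0,0) R1=(0,0,0,0)
Op 3: merge R3<->R1 -> R3=(0,0,0,0) R1=(0,0,0,0)
Op 4: merge R2<->R1 -> R2=(0,0,0,0) R1=(0,0,0,0)
Op 5: merge R1<->R0 -> R1=(0,0,0,0) R0=(0,0,0,0)
Op 6: merge R0<->R1 -> R0=(0,0,0,0) R1=(0,0,0,0)
Op 7: inc R1 by 2 -> R1=(0,2,0,0) value=2
Op 8: inc R2 by 3 -> R2=(0,0,3,0) value=3
Op 9: inc R2 by 4 -> R2=(0,0,7,0) value=7
Op 10: inc R1 by 4 -> R1=(0,6,0,0) value=6
Op 11: merge R2<->R1 -> R2=(0,6,7,0) R1=(0,6,7,0)

Answer: 0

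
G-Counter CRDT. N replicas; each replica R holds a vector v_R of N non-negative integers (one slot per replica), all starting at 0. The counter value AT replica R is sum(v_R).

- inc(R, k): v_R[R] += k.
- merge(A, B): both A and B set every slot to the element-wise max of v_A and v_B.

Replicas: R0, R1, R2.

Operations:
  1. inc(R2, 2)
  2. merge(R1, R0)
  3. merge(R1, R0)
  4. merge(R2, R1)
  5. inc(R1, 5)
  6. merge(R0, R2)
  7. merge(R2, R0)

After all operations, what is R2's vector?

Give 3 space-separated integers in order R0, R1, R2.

Answer: 0 0 2

Derivation:
Op 1: inc R2 by 2 -> R2=(0,0,2) value=2
Op 2: merge R1<->R0 -> R1=(0,0,0) R0=(0,0,0)
Op 3: merge R1<->R0 -> R1=(0,0,0) R0=(0,0,0)
Op 4: merge R2<->R1 -> R2=(0,0,2) R1=(0,0,2)
Op 5: inc R1 by 5 -> R1=(0,5,2) value=7
Op 6: merge R0<->R2 -> R0=(0,0,2) R2=(0,0,2)
Op 7: merge R2<->R0 -> R2=(0,0,2) R0=(0,0,2)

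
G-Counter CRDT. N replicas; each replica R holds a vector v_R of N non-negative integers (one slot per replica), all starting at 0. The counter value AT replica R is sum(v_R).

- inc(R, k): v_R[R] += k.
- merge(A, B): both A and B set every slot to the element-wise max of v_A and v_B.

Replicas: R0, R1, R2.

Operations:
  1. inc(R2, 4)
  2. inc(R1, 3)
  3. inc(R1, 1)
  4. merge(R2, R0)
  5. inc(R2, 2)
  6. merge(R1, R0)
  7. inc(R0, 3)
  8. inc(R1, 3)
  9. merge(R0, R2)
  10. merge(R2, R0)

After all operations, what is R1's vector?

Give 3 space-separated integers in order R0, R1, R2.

Answer: 0 7 4

Derivation:
Op 1: inc R2 by 4 -> R2=(0,0,4) value=4
Op 2: inc R1 by 3 -> R1=(0,3,0) value=3
Op 3: inc R1 by 1 -> R1=(0,4,0) value=4
Op 4: merge R2<->R0 -> R2=(0,0,4) R0=(0,0,4)
Op 5: inc R2 by 2 -> R2=(0,0,6) value=6
Op 6: merge R1<->R0 -> R1=(0,4,4) R0=(0,4,4)
Op 7: inc R0 by 3 -> R0=(3,4,4) value=11
Op 8: inc R1 by 3 -> R1=(0,7,4) value=11
Op 9: merge R0<->R2 -> R0=(3,4,6) R2=(3,4,6)
Op 10: merge R2<->R0 -> R2=(3,4,6) R0=(3,4,6)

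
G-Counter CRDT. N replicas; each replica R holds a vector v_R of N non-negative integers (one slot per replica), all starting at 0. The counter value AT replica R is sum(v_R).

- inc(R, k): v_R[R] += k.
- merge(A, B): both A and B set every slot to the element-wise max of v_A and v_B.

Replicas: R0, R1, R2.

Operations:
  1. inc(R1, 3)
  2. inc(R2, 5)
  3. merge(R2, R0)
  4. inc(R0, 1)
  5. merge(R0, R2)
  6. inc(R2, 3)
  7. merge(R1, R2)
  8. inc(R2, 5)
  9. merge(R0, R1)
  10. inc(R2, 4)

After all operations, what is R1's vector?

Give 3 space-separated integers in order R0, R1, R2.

Answer: 1 3 8

Derivation:
Op 1: inc R1 by 3 -> R1=(0,3,0) value=3
Op 2: inc R2 by 5 -> R2=(0,0,5) value=5
Op 3: merge R2<->R0 -> R2=(0,0,5) R0=(0,0,5)
Op 4: inc R0 by 1 -> R0=(1,0,5) value=6
Op 5: merge R0<->R2 -> R0=(1,0,5) R2=(1,0,5)
Op 6: inc R2 by 3 -> R2=(1,0,8) value=9
Op 7: merge R1<->R2 -> R1=(1,3,8) R2=(1,3,8)
Op 8: inc R2 by 5 -> R2=(1,3,13) value=17
Op 9: merge R0<->R1 -> R0=(1,3,8) R1=(1,3,8)
Op 10: inc R2 by 4 -> R2=(1,3,17) value=21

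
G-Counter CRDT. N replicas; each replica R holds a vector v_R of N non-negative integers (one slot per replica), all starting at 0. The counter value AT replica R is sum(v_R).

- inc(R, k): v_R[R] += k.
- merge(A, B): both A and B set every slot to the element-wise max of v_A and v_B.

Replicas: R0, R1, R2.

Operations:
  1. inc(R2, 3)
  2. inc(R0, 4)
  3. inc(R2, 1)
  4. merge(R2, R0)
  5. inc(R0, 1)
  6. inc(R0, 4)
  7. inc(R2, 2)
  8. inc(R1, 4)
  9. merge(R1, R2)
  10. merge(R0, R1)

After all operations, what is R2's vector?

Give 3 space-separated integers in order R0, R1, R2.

Answer: 4 4 6

Derivation:
Op 1: inc R2 by 3 -> R2=(0,0,3) value=3
Op 2: inc R0 by 4 -> R0=(4,0,0) value=4
Op 3: inc R2 by 1 -> R2=(0,0,4) value=4
Op 4: merge R2<->R0 -> R2=(4,0,4) R0=(4,0,4)
Op 5: inc R0 by 1 -> R0=(5,0,4) value=9
Op 6: inc R0 by 4 -> R0=(9,0,4) value=13
Op 7: inc R2 by 2 -> R2=(4,0,6) value=10
Op 8: inc R1 by 4 -> R1=(0,4,0) value=4
Op 9: merge R1<->R2 -> R1=(4,4,6) R2=(4,4,6)
Op 10: merge R0<->R1 -> R0=(9,4,6) R1=(9,4,6)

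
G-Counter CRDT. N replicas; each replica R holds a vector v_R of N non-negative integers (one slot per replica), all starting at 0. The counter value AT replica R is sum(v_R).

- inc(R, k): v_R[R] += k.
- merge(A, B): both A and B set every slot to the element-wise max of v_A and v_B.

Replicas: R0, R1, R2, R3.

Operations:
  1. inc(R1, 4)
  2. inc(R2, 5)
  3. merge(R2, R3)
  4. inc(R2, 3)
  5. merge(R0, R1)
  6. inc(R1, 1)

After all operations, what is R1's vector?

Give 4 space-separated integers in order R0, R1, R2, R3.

Op 1: inc R1 by 4 -> R1=(0,4,0,0) value=4
Op 2: inc R2 by 5 -> R2=(0,0,5,0) value=5
Op 3: merge R2<->R3 -> R2=(0,0,5,0) R3=(0,0,5,0)
Op 4: inc R2 by 3 -> R2=(0,0,8,0) value=8
Op 5: merge R0<->R1 -> R0=(0,4,0,0) R1=(0,4,0,0)
Op 6: inc R1 by 1 -> R1=(0,5,0,0) value=5

Answer: 0 5 0 0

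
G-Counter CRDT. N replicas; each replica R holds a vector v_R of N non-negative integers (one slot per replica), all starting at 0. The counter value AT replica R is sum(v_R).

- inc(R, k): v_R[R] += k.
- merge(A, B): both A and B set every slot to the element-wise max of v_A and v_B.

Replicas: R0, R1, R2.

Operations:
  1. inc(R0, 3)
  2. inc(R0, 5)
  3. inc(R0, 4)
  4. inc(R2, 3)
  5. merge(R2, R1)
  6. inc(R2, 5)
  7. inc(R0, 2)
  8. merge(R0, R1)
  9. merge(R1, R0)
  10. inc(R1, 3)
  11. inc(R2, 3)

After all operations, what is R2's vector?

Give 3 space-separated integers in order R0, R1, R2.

Answer: 0 0 11

Derivation:
Op 1: inc R0 by 3 -> R0=(3,0,0) value=3
Op 2: inc R0 by 5 -> R0=(8,0,0) value=8
Op 3: inc R0 by 4 -> R0=(12,0,0) value=12
Op 4: inc R2 by 3 -> R2=(0,0,3) value=3
Op 5: merge R2<->R1 -> R2=(0,0,3) R1=(0,0,3)
Op 6: inc R2 by 5 -> R2=(0,0,8) value=8
Op 7: inc R0 by 2 -> R0=(14,0,0) value=14
Op 8: merge R0<->R1 -> R0=(14,0,3) R1=(14,0,3)
Op 9: merge R1<->R0 -> R1=(14,0,3) R0=(14,0,3)
Op 10: inc R1 by 3 -> R1=(14,3,3) value=20
Op 11: inc R2 by 3 -> R2=(0,0,11) value=11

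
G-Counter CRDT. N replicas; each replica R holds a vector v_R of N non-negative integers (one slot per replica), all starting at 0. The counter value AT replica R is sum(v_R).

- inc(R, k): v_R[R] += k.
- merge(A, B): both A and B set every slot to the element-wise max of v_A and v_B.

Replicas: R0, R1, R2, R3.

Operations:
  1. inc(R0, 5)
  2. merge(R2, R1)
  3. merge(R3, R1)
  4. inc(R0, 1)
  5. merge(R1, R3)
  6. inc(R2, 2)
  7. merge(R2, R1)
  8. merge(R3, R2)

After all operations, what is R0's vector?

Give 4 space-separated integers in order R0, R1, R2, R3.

Op 1: inc R0 by 5 -> R0=(5,0,0,0) value=5
Op 2: merge R2<->R1 -> R2=(0,0,0,0) R1=(0,0,0,0)
Op 3: merge R3<->R1 -> R3=(0,0,0,0) R1=(0,0,0,0)
Op 4: inc R0 by 1 -> R0=(6,0,0,0) value=6
Op 5: merge R1<->R3 -> R1=(0,0,0,0) R3=(0,0,0,0)
Op 6: inc R2 by 2 -> R2=(0,0,2,0) value=2
Op 7: merge R2<->R1 -> R2=(0,0,2,0) R1=(0,0,2,0)
Op 8: merge R3<->R2 -> R3=(0,0,2,0) R2=(0,0,2,0)

Answer: 6 0 0 0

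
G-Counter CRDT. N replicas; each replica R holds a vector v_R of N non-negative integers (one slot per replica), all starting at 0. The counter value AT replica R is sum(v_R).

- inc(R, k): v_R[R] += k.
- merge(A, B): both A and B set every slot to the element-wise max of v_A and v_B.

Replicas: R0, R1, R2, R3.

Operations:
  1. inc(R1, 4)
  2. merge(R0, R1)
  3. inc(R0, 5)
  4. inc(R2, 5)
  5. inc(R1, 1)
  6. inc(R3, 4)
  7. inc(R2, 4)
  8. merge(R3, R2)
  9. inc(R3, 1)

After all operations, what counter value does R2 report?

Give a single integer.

Answer: 13

Derivation:
Op 1: inc R1 by 4 -> R1=(0,4,0,0) value=4
Op 2: merge R0<->R1 -> R0=(0,4,0,0) R1=(0,4,0,0)
Op 3: inc R0 by 5 -> R0=(5,4,0,0) value=9
Op 4: inc R2 by 5 -> R2=(0,0,5,0) value=5
Op 5: inc R1 by 1 -> R1=(0,5,0,0) value=5
Op 6: inc R3 by 4 -> R3=(0,0,0,4) value=4
Op 7: inc R2 by 4 -> R2=(0,0,9,0) value=9
Op 8: merge R3<->R2 -> R3=(0,0,9,4) R2=(0,0,9,4)
Op 9: inc R3 by 1 -> R3=(0,0,9,5) value=14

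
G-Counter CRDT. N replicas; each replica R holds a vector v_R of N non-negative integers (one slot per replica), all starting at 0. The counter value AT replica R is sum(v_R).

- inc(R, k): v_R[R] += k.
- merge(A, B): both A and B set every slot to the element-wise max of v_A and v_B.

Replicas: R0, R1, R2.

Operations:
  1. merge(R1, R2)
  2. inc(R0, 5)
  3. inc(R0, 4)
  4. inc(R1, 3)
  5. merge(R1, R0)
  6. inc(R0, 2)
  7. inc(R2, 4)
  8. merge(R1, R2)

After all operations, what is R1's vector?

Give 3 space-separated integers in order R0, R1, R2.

Answer: 9 3 4

Derivation:
Op 1: merge R1<->R2 -> R1=(0,0,0) R2=(0,0,0)
Op 2: inc R0 by 5 -> R0=(5,0,0) value=5
Op 3: inc R0 by 4 -> R0=(9,0,0) value=9
Op 4: inc R1 by 3 -> R1=(0,3,0) value=3
Op 5: merge R1<->R0 -> R1=(9,3,0) R0=(9,3,0)
Op 6: inc R0 by 2 -> R0=(11,3,0) value=14
Op 7: inc R2 by 4 -> R2=(0,0,4) value=4
Op 8: merge R1<->R2 -> R1=(9,3,4) R2=(9,3,4)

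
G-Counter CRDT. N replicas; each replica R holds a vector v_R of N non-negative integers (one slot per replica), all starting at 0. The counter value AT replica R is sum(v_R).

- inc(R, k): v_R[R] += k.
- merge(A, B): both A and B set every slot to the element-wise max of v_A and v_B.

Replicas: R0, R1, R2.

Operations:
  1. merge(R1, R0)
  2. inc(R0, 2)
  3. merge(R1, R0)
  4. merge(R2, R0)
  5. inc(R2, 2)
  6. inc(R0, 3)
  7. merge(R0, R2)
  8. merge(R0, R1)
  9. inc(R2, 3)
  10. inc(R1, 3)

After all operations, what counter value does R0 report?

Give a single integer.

Answer: 7

Derivation:
Op 1: merge R1<->R0 -> R1=(0,0,0) R0=(0,0,0)
Op 2: inc R0 by 2 -> R0=(2,0,0) value=2
Op 3: merge R1<->R0 -> R1=(2,0,0) R0=(2,0,0)
Op 4: merge R2<->R0 -> R2=(2,0,0) R0=(2,0,0)
Op 5: inc R2 by 2 -> R2=(2,0,2) value=4
Op 6: inc R0 by 3 -> R0=(5,0,0) value=5
Op 7: merge R0<->R2 -> R0=(5,0,2) R2=(5,0,2)
Op 8: merge R0<->R1 -> R0=(5,0,2) R1=(5,0,2)
Op 9: inc R2 by 3 -> R2=(5,0,5) value=10
Op 10: inc R1 by 3 -> R1=(5,3,2) value=10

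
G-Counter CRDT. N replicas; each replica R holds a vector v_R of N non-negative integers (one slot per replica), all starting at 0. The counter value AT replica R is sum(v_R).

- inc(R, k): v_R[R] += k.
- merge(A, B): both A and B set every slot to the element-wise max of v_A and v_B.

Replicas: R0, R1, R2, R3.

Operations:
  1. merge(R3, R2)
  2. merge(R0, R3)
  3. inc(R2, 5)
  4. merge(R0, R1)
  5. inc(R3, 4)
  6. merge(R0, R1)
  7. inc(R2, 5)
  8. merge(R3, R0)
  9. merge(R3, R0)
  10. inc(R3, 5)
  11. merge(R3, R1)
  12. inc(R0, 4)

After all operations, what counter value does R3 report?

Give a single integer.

Answer: 9

Derivation:
Op 1: merge R3<->R2 -> R3=(0,0,0,0) R2=(0,0,0,0)
Op 2: merge R0<->R3 -> R0=(0,0,0,0) R3=(0,0,0,0)
Op 3: inc R2 by 5 -> R2=(0,0,5,0) value=5
Op 4: merge R0<->R1 -> R0=(0,0,0,0) R1=(0,0,0,0)
Op 5: inc R3 by 4 -> R3=(0,0,0,4) value=4
Op 6: merge R0<->R1 -> R0=(0,0,0,0) R1=(0,0,0,0)
Op 7: inc R2 by 5 -> R2=(0,0,10,0) value=10
Op 8: merge R3<->R0 -> R3=(0,0,0,4) R0=(0,0,0,4)
Op 9: merge R3<->R0 -> R3=(0,0,0,4) R0=(0,0,0,4)
Op 10: inc R3 by 5 -> R3=(0,0,0,9) value=9
Op 11: merge R3<->R1 -> R3=(0,0,0,9) R1=(0,0,0,9)
Op 12: inc R0 by 4 -> R0=(4,0,0,4) value=8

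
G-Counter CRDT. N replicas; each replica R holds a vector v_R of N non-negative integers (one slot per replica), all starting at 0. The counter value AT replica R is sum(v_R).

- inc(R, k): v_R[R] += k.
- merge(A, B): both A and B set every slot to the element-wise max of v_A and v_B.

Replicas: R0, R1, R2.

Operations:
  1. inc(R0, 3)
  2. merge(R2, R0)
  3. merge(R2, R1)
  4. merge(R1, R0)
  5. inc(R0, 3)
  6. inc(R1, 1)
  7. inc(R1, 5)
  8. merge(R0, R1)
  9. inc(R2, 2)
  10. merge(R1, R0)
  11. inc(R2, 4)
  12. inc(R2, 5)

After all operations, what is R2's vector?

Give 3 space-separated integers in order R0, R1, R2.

Answer: 3 0 11

Derivation:
Op 1: inc R0 by 3 -> R0=(3,0,0) value=3
Op 2: merge R2<->R0 -> R2=(3,0,0) R0=(3,0,0)
Op 3: merge R2<->R1 -> R2=(3,0,0) R1=(3,0,0)
Op 4: merge R1<->R0 -> R1=(3,0,0) R0=(3,0,0)
Op 5: inc R0 by 3 -> R0=(6,0,0) value=6
Op 6: inc R1 by 1 -> R1=(3,1,0) value=4
Op 7: inc R1 by 5 -> R1=(3,6,0) value=9
Op 8: merge R0<->R1 -> R0=(6,6,0) R1=(6,6,0)
Op 9: inc R2 by 2 -> R2=(3,0,2) value=5
Op 10: merge R1<->R0 -> R1=(6,6,0) R0=(6,6,0)
Op 11: inc R2 by 4 -> R2=(3,0,6) value=9
Op 12: inc R2 by 5 -> R2=(3,0,11) value=14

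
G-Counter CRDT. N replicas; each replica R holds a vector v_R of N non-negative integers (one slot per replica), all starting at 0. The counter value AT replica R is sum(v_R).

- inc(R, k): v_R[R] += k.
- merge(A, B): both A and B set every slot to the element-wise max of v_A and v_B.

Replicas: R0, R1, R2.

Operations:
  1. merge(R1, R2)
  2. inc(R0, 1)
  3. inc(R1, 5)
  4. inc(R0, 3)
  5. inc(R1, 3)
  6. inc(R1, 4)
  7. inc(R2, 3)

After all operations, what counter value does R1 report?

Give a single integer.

Op 1: merge R1<->R2 -> R1=(0,0,0) R2=(0,0,0)
Op 2: inc R0 by 1 -> R0=(1,0,0) value=1
Op 3: inc R1 by 5 -> R1=(0,5,0) value=5
Op 4: inc R0 by 3 -> R0=(4,0,0) value=4
Op 5: inc R1 by 3 -> R1=(0,8,0) value=8
Op 6: inc R1 by 4 -> R1=(0,12,0) value=12
Op 7: inc R2 by 3 -> R2=(0,0,3) value=3

Answer: 12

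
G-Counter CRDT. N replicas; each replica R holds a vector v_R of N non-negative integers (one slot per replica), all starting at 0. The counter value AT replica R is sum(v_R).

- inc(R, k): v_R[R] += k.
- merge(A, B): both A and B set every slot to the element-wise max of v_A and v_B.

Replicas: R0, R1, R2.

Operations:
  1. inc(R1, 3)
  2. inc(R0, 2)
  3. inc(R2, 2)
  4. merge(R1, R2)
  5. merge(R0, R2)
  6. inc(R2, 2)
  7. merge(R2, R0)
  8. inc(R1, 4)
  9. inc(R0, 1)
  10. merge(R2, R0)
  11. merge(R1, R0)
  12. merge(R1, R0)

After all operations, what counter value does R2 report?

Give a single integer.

Answer: 10

Derivation:
Op 1: inc R1 by 3 -> R1=(0,3,0) value=3
Op 2: inc R0 by 2 -> R0=(2,0,0) value=2
Op 3: inc R2 by 2 -> R2=(0,0,2) value=2
Op 4: merge R1<->R2 -> R1=(0,3,2) R2=(0,3,2)
Op 5: merge R0<->R2 -> R0=(2,3,2) R2=(2,3,2)
Op 6: inc R2 by 2 -> R2=(2,3,4) value=9
Op 7: merge R2<->R0 -> R2=(2,3,4) R0=(2,3,4)
Op 8: inc R1 by 4 -> R1=(0,7,2) value=9
Op 9: inc R0 by 1 -> R0=(3,3,4) value=10
Op 10: merge R2<->R0 -> R2=(3,3,4) R0=(3,3,4)
Op 11: merge R1<->R0 -> R1=(3,7,4) R0=(3,7,4)
Op 12: merge R1<->R0 -> R1=(3,7,4) R0=(3,7,4)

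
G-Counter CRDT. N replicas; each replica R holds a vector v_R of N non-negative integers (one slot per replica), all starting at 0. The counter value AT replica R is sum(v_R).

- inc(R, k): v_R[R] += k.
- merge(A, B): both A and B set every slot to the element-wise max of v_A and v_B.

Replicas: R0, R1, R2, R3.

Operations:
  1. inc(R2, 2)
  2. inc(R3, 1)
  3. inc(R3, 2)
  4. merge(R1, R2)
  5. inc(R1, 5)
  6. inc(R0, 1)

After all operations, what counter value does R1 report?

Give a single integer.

Op 1: inc R2 by 2 -> R2=(0,0,2,0) value=2
Op 2: inc R3 by 1 -> R3=(0,0,0,1) value=1
Op 3: inc R3 by 2 -> R3=(0,0,0,3) value=3
Op 4: merge R1<->R2 -> R1=(0,0,2,0) R2=(0,0,2,0)
Op 5: inc R1 by 5 -> R1=(0,5,2,0) value=7
Op 6: inc R0 by 1 -> R0=(1,0,0,0) value=1

Answer: 7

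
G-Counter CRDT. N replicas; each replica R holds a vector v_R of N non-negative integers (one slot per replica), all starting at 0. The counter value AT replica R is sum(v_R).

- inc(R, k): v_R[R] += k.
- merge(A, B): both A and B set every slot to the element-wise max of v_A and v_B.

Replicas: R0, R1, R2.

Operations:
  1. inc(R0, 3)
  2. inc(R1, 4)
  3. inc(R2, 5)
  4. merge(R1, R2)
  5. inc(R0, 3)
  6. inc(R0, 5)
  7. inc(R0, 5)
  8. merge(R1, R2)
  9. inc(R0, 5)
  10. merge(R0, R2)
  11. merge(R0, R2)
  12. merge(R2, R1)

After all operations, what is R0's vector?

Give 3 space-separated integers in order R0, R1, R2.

Answer: 21 4 5

Derivation:
Op 1: inc R0 by 3 -> R0=(3,0,0) value=3
Op 2: inc R1 by 4 -> R1=(0,4,0) value=4
Op 3: inc R2 by 5 -> R2=(0,0,5) value=5
Op 4: merge R1<->R2 -> R1=(0,4,5) R2=(0,4,5)
Op 5: inc R0 by 3 -> R0=(6,0,0) value=6
Op 6: inc R0 by 5 -> R0=(11,0,0) value=11
Op 7: inc R0 by 5 -> R0=(16,0,0) value=16
Op 8: merge R1<->R2 -> R1=(0,4,5) R2=(0,4,5)
Op 9: inc R0 by 5 -> R0=(21,0,0) value=21
Op 10: merge R0<->R2 -> R0=(21,4,5) R2=(21,4,5)
Op 11: merge R0<->R2 -> R0=(21,4,5) R2=(21,4,5)
Op 12: merge R2<->R1 -> R2=(21,4,5) R1=(21,4,5)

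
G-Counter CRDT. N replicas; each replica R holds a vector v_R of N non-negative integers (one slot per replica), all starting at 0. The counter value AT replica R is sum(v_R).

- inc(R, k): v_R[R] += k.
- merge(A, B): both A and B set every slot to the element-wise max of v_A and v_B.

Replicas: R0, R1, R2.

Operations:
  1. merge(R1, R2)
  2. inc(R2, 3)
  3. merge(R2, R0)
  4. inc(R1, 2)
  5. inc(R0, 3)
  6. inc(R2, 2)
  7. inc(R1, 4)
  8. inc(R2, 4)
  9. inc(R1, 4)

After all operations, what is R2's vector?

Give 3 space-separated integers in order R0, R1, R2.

Answer: 0 0 9

Derivation:
Op 1: merge R1<->R2 -> R1=(0,0,0) R2=(0,0,0)
Op 2: inc R2 by 3 -> R2=(0,0,3) value=3
Op 3: merge R2<->R0 -> R2=(0,0,3) R0=(0,0,3)
Op 4: inc R1 by 2 -> R1=(0,2,0) value=2
Op 5: inc R0 by 3 -> R0=(3,0,3) value=6
Op 6: inc R2 by 2 -> R2=(0,0,5) value=5
Op 7: inc R1 by 4 -> R1=(0,6,0) value=6
Op 8: inc R2 by 4 -> R2=(0,0,9) value=9
Op 9: inc R1 by 4 -> R1=(0,10,0) value=10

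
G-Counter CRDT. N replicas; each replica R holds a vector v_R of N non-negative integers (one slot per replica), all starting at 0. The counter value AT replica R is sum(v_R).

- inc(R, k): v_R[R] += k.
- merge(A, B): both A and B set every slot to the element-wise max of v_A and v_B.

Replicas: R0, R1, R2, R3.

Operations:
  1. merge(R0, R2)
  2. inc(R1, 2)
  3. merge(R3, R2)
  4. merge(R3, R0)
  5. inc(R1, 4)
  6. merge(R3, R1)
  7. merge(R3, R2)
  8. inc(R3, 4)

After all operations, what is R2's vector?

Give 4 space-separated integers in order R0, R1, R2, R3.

Answer: 0 6 0 0

Derivation:
Op 1: merge R0<->R2 -> R0=(0,0,0,0) R2=(0,0,0,0)
Op 2: inc R1 by 2 -> R1=(0,2,0,0) value=2
Op 3: merge R3<->R2 -> R3=(0,0,0,0) R2=(0,0,0,0)
Op 4: merge R3<->R0 -> R3=(0,0,0,0) R0=(0,0,0,0)
Op 5: inc R1 by 4 -> R1=(0,6,0,0) value=6
Op 6: merge R3<->R1 -> R3=(0,6,0,0) R1=(0,6,0,0)
Op 7: merge R3<->R2 -> R3=(0,6,0,0) R2=(0,6,0,0)
Op 8: inc R3 by 4 -> R3=(0,6,0,4) value=10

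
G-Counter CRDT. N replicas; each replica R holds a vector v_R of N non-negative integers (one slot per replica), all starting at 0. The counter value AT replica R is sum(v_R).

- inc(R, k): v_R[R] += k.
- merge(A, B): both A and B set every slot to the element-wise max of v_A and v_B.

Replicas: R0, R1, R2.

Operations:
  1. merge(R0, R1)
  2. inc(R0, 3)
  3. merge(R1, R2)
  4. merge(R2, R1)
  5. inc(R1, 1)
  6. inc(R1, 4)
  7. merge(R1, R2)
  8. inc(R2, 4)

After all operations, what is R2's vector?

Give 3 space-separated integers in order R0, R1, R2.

Answer: 0 5 4

Derivation:
Op 1: merge R0<->R1 -> R0=(0,0,0) R1=(0,0,0)
Op 2: inc R0 by 3 -> R0=(3,0,0) value=3
Op 3: merge R1<->R2 -> R1=(0,0,0) R2=(0,0,0)
Op 4: merge R2<->R1 -> R2=(0,0,0) R1=(0,0,0)
Op 5: inc R1 by 1 -> R1=(0,1,0) value=1
Op 6: inc R1 by 4 -> R1=(0,5,0) value=5
Op 7: merge R1<->R2 -> R1=(0,5,0) R2=(0,5,0)
Op 8: inc R2 by 4 -> R2=(0,5,4) value=9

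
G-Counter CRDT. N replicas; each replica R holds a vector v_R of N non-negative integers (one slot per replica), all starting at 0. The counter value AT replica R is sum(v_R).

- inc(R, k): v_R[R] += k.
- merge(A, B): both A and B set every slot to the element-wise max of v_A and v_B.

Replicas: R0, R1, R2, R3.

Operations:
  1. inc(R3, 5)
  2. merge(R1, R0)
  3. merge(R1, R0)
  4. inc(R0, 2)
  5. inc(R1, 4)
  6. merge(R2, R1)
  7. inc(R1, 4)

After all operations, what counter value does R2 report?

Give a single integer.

Op 1: inc R3 by 5 -> R3=(0,0,0,5) value=5
Op 2: merge R1<->R0 -> R1=(0,0,0,0) R0=(0,0,0,0)
Op 3: merge R1<->R0 -> R1=(0,0,0,0) R0=(0,0,0,0)
Op 4: inc R0 by 2 -> R0=(2,0,0,0) value=2
Op 5: inc R1 by 4 -> R1=(0,4,0,0) value=4
Op 6: merge R2<->R1 -> R2=(0,4,0,0) R1=(0,4,0,0)
Op 7: inc R1 by 4 -> R1=(0,8,0,0) value=8

Answer: 4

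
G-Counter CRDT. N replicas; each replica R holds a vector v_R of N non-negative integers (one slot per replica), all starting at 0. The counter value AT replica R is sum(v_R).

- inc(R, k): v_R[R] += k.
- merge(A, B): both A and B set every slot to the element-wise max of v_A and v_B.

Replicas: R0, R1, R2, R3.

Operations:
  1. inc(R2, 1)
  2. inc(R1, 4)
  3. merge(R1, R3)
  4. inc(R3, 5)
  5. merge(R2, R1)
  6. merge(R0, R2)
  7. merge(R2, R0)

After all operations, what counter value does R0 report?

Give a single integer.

Op 1: inc R2 by 1 -> R2=(0,0,1,0) value=1
Op 2: inc R1 by 4 -> R1=(0,4,0,0) value=4
Op 3: merge R1<->R3 -> R1=(0,4,0,0) R3=(0,4,0,0)
Op 4: inc R3 by 5 -> R3=(0,4,0,5) value=9
Op 5: merge R2<->R1 -> R2=(0,4,1,0) R1=(0,4,1,0)
Op 6: merge R0<->R2 -> R0=(0,4,1,0) R2=(0,4,1,0)
Op 7: merge R2<->R0 -> R2=(0,4,1,0) R0=(0,4,1,0)

Answer: 5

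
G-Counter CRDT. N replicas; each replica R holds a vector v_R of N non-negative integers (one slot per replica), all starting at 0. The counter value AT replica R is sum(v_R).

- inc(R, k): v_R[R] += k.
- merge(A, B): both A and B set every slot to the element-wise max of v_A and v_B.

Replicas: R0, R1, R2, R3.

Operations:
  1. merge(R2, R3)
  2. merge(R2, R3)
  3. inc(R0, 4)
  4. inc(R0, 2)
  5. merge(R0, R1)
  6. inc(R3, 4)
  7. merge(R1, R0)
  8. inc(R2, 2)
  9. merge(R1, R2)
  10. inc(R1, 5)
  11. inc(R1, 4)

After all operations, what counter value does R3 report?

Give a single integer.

Answer: 4

Derivation:
Op 1: merge R2<->R3 -> R2=(0,0,0,0) R3=(0,0,0,0)
Op 2: merge R2<->R3 -> R2=(0,0,0,0) R3=(0,0,0,0)
Op 3: inc R0 by 4 -> R0=(4,0,0,0) value=4
Op 4: inc R0 by 2 -> R0=(6,0,0,0) value=6
Op 5: merge R0<->R1 -> R0=(6,0,0,0) R1=(6,0,0,0)
Op 6: inc R3 by 4 -> R3=(0,0,0,4) value=4
Op 7: merge R1<->R0 -> R1=(6,0,0,0) R0=(6,0,0,0)
Op 8: inc R2 by 2 -> R2=(0,0,2,0) value=2
Op 9: merge R1<->R2 -> R1=(6,0,2,0) R2=(6,0,2,0)
Op 10: inc R1 by 5 -> R1=(6,5,2,0) value=13
Op 11: inc R1 by 4 -> R1=(6,9,2,0) value=17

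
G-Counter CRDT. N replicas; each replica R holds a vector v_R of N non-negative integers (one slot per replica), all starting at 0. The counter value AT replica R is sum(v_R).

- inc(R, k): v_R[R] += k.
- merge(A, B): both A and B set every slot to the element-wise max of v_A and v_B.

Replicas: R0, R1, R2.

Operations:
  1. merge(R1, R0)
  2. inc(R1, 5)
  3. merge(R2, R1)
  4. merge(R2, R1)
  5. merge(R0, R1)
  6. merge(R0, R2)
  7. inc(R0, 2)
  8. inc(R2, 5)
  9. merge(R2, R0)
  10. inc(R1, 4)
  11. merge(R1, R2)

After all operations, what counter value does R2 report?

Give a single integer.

Answer: 16

Derivation:
Op 1: merge R1<->R0 -> R1=(0,0,0) R0=(0,0,0)
Op 2: inc R1 by 5 -> R1=(0,5,0) value=5
Op 3: merge R2<->R1 -> R2=(0,5,0) R1=(0,5,0)
Op 4: merge R2<->R1 -> R2=(0,5,0) R1=(0,5,0)
Op 5: merge R0<->R1 -> R0=(0,5,0) R1=(0,5,0)
Op 6: merge R0<->R2 -> R0=(0,5,0) R2=(0,5,0)
Op 7: inc R0 by 2 -> R0=(2,5,0) value=7
Op 8: inc R2 by 5 -> R2=(0,5,5) value=10
Op 9: merge R2<->R0 -> R2=(2,5,5) R0=(2,5,5)
Op 10: inc R1 by 4 -> R1=(0,9,0) value=9
Op 11: merge R1<->R2 -> R1=(2,9,5) R2=(2,9,5)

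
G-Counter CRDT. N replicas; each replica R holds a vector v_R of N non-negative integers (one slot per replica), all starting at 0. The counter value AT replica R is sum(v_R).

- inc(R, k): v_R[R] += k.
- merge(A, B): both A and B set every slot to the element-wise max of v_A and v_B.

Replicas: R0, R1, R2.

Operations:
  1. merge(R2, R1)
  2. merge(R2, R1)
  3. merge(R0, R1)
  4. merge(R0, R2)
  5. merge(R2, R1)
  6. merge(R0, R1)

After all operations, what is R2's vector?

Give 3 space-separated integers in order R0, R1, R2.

Op 1: merge R2<->R1 -> R2=(0,0,0) R1=(0,0,0)
Op 2: merge R2<->R1 -> R2=(0,0,0) R1=(0,0,0)
Op 3: merge R0<->R1 -> R0=(0,0,0) R1=(0,0,0)
Op 4: merge R0<->R2 -> R0=(0,0,0) R2=(0,0,0)
Op 5: merge R2<->R1 -> R2=(0,0,0) R1=(0,0,0)
Op 6: merge R0<->R1 -> R0=(0,0,0) R1=(0,0,0)

Answer: 0 0 0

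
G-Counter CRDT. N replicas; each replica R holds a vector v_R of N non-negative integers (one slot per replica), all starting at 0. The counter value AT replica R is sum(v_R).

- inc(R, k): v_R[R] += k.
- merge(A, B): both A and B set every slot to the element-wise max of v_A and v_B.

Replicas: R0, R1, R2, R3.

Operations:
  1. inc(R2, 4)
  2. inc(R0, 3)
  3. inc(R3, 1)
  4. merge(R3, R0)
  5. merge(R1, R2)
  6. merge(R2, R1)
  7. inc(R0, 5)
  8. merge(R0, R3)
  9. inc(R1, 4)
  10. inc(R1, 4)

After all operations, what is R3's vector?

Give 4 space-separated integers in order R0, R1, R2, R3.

Op 1: inc R2 by 4 -> R2=(0,0,4,0) value=4
Op 2: inc R0 by 3 -> R0=(3,0,0,0) value=3
Op 3: inc R3 by 1 -> R3=(0,0,0,1) value=1
Op 4: merge R3<->R0 -> R3=(3,0,0,1) R0=(3,0,0,1)
Op 5: merge R1<->R2 -> R1=(0,0,4,0) R2=(0,0,4,0)
Op 6: merge R2<->R1 -> R2=(0,0,4,0) R1=(0,0,4,0)
Op 7: inc R0 by 5 -> R0=(8,0,0,1) value=9
Op 8: merge R0<->R3 -> R0=(8,0,0,1) R3=(8,0,0,1)
Op 9: inc R1 by 4 -> R1=(0,4,4,0) value=8
Op 10: inc R1 by 4 -> R1=(0,8,4,0) value=12

Answer: 8 0 0 1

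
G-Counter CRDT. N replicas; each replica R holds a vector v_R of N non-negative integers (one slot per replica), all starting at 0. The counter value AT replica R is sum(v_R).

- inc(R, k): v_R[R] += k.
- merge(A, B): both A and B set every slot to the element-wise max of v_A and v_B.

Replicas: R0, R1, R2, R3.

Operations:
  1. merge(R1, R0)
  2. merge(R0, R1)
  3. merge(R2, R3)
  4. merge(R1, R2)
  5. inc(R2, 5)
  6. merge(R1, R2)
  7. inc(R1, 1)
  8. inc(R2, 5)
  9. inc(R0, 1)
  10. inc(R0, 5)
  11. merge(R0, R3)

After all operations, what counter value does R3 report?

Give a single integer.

Op 1: merge R1<->R0 -> R1=(0,0,0,0) R0=(0,0,0,0)
Op 2: merge R0<->R1 -> R0=(0,0,0,0) R1=(0,0,0,0)
Op 3: merge R2<->R3 -> R2=(0,0,0,0) R3=(0,0,0,0)
Op 4: merge R1<->R2 -> R1=(0,0,0,0) R2=(0,0,0,0)
Op 5: inc R2 by 5 -> R2=(0,0,5,0) value=5
Op 6: merge R1<->R2 -> R1=(0,0,5,0) R2=(0,0,5,0)
Op 7: inc R1 by 1 -> R1=(0,1,5,0) value=6
Op 8: inc R2 by 5 -> R2=(0,0,10,0) value=10
Op 9: inc R0 by 1 -> R0=(1,0,0,0) value=1
Op 10: inc R0 by 5 -> R0=(6,0,0,0) value=6
Op 11: merge R0<->R3 -> R0=(6,0,0,0) R3=(6,0,0,0)

Answer: 6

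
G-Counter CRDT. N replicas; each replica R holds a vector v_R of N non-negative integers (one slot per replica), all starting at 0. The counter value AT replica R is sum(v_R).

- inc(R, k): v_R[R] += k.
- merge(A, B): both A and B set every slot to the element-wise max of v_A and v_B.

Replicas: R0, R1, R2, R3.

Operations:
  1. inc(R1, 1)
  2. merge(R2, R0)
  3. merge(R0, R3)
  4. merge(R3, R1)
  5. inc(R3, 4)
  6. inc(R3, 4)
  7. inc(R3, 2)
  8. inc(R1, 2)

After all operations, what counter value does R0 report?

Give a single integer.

Op 1: inc R1 by 1 -> R1=(0,1,0,0) value=1
Op 2: merge R2<->R0 -> R2=(0,0,0,0) R0=(0,0,0,0)
Op 3: merge R0<->R3 -> R0=(0,0,0,0) R3=(0,0,0,0)
Op 4: merge R3<->R1 -> R3=(0,1,0,0) R1=(0,1,0,0)
Op 5: inc R3 by 4 -> R3=(0,1,0,4) value=5
Op 6: inc R3 by 4 -> R3=(0,1,0,8) value=9
Op 7: inc R3 by 2 -> R3=(0,1,0,10) value=11
Op 8: inc R1 by 2 -> R1=(0,3,0,0) value=3

Answer: 0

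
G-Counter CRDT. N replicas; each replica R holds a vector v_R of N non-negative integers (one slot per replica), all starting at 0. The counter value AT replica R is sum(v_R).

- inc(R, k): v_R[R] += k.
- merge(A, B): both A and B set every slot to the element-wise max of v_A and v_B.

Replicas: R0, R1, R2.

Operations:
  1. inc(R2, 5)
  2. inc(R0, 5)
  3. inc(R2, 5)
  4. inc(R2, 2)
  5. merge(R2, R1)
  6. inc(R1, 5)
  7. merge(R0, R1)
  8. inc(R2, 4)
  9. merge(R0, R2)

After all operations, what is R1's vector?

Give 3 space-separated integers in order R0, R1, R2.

Op 1: inc R2 by 5 -> R2=(0,0,5) value=5
Op 2: inc R0 by 5 -> R0=(5,0,0) value=5
Op 3: inc R2 by 5 -> R2=(0,0,10) value=10
Op 4: inc R2 by 2 -> R2=(0,0,12) value=12
Op 5: merge R2<->R1 -> R2=(0,0,12) R1=(0,0,12)
Op 6: inc R1 by 5 -> R1=(0,5,12) value=17
Op 7: merge R0<->R1 -> R0=(5,5,12) R1=(5,5,12)
Op 8: inc R2 by 4 -> R2=(0,0,16) value=16
Op 9: merge R0<->R2 -> R0=(5,5,16) R2=(5,5,16)

Answer: 5 5 12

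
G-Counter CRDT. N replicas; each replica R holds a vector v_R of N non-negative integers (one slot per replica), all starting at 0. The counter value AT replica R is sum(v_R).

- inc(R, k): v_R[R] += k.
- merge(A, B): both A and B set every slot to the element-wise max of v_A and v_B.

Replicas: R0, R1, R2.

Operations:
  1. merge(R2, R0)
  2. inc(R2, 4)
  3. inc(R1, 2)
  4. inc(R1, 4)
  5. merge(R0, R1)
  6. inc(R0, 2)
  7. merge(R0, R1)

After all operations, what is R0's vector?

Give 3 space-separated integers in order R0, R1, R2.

Answer: 2 6 0

Derivation:
Op 1: merge R2<->R0 -> R2=(0,0,0) R0=(0,0,0)
Op 2: inc R2 by 4 -> R2=(0,0,4) value=4
Op 3: inc R1 by 2 -> R1=(0,2,0) value=2
Op 4: inc R1 by 4 -> R1=(0,6,0) value=6
Op 5: merge R0<->R1 -> R0=(0,6,0) R1=(0,6,0)
Op 6: inc R0 by 2 -> R0=(2,6,0) value=8
Op 7: merge R0<->R1 -> R0=(2,6,0) R1=(2,6,0)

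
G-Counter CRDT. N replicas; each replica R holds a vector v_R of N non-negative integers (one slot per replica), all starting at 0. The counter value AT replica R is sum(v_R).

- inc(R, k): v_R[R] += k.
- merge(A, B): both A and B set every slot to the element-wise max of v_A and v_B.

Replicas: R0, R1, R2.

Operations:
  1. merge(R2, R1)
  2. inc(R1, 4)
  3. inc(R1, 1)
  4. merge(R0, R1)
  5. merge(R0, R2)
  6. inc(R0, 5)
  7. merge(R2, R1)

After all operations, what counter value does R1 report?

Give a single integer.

Op 1: merge R2<->R1 -> R2=(0,0,0) R1=(0,0,0)
Op 2: inc R1 by 4 -> R1=(0,4,0) value=4
Op 3: inc R1 by 1 -> R1=(0,5,0) value=5
Op 4: merge R0<->R1 -> R0=(0,5,0) R1=(0,5,0)
Op 5: merge R0<->R2 -> R0=(0,5,0) R2=(0,5,0)
Op 6: inc R0 by 5 -> R0=(5,5,0) value=10
Op 7: merge R2<->R1 -> R2=(0,5,0) R1=(0,5,0)

Answer: 5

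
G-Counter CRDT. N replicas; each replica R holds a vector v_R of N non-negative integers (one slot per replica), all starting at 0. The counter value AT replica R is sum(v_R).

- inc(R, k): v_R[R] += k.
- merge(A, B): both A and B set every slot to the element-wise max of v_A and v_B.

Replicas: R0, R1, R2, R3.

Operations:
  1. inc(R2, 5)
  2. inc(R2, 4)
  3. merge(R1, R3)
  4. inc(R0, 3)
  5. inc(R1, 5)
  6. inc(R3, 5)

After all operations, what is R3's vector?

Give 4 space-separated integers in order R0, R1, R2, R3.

Op 1: inc R2 by 5 -> R2=(0,0,5,0) value=5
Op 2: inc R2 by 4 -> R2=(0,0,9,0) value=9
Op 3: merge R1<->R3 -> R1=(0,0,0,0) R3=(0,0,0,0)
Op 4: inc R0 by 3 -> R0=(3,0,0,0) value=3
Op 5: inc R1 by 5 -> R1=(0,5,0,0) value=5
Op 6: inc R3 by 5 -> R3=(0,0,0,5) value=5

Answer: 0 0 0 5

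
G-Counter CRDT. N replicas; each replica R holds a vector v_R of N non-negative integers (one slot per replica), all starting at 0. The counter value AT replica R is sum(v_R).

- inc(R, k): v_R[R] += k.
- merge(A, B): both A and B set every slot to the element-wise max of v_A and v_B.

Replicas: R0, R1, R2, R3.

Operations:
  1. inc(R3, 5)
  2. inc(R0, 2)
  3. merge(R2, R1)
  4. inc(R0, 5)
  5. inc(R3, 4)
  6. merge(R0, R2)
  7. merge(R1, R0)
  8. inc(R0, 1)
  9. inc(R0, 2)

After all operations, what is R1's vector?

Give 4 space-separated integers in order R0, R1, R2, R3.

Op 1: inc R3 by 5 -> R3=(0,0,0,5) value=5
Op 2: inc R0 by 2 -> R0=(2,0,0,0) value=2
Op 3: merge R2<->R1 -> R2=(0,0,0,0) R1=(0,0,0,0)
Op 4: inc R0 by 5 -> R0=(7,0,0,0) value=7
Op 5: inc R3 by 4 -> R3=(0,0,0,9) value=9
Op 6: merge R0<->R2 -> R0=(7,0,0,0) R2=(7,0,0,0)
Op 7: merge R1<->R0 -> R1=(7,0,0,0) R0=(7,0,0,0)
Op 8: inc R0 by 1 -> R0=(8,0,0,0) value=8
Op 9: inc R0 by 2 -> R0=(10,0,0,0) value=10

Answer: 7 0 0 0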